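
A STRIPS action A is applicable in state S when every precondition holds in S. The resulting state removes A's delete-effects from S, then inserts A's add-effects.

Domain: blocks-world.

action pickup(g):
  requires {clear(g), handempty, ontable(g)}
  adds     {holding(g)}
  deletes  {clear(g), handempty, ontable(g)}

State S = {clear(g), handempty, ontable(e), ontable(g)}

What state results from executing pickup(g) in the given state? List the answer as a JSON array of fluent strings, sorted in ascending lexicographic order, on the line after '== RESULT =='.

Progress:
  pre ⊆ S: {clear(g), handempty, ontable(g)} ⊆ S  — applicable
  S \ del = {ontable(e)}
  ∪ add   = {holding(g), ontable(e)}

== RESULT ==
["holding(g)", "ontable(e)"]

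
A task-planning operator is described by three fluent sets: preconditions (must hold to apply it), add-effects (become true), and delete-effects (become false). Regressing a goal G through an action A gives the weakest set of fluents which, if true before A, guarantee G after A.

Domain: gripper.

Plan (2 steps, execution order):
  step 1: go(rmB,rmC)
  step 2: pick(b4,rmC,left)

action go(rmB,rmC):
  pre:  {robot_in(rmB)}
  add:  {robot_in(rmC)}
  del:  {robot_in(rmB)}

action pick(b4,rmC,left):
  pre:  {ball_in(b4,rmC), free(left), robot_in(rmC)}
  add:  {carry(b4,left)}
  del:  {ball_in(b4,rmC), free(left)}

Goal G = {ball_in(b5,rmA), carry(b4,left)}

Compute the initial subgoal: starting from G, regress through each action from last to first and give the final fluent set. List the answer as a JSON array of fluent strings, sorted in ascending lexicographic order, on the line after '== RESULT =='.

Regress step by step:
  through step 2 (pick(b4,rmC,left)): drop {carry(b4,left)}, keep {ball_in(b5,rmA)}, require {ball_in(b4,rmC), free(left), robot_in(rmC)}
    → {ball_in(b4,rmC), ball_in(b5,rmA), free(left), robot_in(rmC)}
  through step 1 (go(rmB,rmC)): drop {robot_in(rmC)}, keep {ball_in(b4,rmC), ball_in(b5,rmA), free(left)}, require {robot_in(rmB)}
    → {ball_in(b4,rmC), ball_in(b5,rmA), free(left), robot_in(rmB)}

== RESULT ==
["ball_in(b4,rmC)", "ball_in(b5,rmA)", "free(left)", "robot_in(rmB)"]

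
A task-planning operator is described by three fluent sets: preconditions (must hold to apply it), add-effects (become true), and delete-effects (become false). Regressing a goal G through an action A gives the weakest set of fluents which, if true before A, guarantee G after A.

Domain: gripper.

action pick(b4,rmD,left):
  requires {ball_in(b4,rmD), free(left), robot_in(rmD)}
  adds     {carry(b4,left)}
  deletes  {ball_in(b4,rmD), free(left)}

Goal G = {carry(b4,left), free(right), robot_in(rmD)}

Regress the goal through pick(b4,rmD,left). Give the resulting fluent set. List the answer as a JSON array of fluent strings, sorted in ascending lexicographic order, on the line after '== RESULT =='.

Regress:
  G ∩ del = {}  (empty — regression defined)
  G \ add = {carry(b4,left), free(right), robot_in(rmD)} \ {carry(b4,left)} = {free(right), robot_in(rmD)}
  ∪ pre   = {free(right), robot_in(rmD)} ∪ {ball_in(b4,rmD), free(left), robot_in(rmD)}
          = {ball_in(b4,rmD), free(left), free(right), robot_in(rmD)}

== RESULT ==
["ball_in(b4,rmD)", "free(left)", "free(right)", "robot_in(rmD)"]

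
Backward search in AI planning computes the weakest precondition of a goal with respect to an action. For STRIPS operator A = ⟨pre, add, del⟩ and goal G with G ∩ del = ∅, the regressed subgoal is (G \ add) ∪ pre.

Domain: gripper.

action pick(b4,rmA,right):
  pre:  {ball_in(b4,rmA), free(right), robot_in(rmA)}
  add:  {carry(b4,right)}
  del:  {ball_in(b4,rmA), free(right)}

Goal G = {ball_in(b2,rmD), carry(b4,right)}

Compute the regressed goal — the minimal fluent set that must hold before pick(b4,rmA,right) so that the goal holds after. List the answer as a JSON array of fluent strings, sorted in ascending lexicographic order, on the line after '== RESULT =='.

Regress:
  G ∩ del = {}  (empty — regression defined)
  G \ add = {ball_in(b2,rmD), carry(b4,right)} \ {carry(b4,right)} = {ball_in(b2,rmD)}
  ∪ pre   = {ball_in(b2,rmD)} ∪ {ball_in(b4,rmA), free(right), robot_in(rmA)}
          = {ball_in(b2,rmD), ball_in(b4,rmA), free(right), robot_in(rmA)}

== RESULT ==
["ball_in(b2,rmD)", "ball_in(b4,rmA)", "free(right)", "robot_in(rmA)"]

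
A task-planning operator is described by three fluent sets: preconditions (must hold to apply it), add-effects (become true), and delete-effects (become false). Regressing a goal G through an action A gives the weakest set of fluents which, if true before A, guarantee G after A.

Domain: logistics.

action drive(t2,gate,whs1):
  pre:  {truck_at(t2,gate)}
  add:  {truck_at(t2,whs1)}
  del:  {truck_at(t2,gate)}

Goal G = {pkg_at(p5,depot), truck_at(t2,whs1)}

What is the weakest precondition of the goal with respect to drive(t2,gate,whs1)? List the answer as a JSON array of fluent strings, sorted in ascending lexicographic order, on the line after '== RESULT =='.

Compute (G \ add) ∪ pre:
  G ∩ del = {}  (empty — regression defined)
  G \ add = {pkg_at(p5,depot), truck_at(t2,whs1)} \ {truck_at(t2,whs1)} = {pkg_at(p5,depot)}
  ∪ pre   = {pkg_at(p5,depot)} ∪ {truck_at(t2,gate)}
          = {pkg_at(p5,depot), truck_at(t2,gate)}

== RESULT ==
["pkg_at(p5,depot)", "truck_at(t2,gate)"]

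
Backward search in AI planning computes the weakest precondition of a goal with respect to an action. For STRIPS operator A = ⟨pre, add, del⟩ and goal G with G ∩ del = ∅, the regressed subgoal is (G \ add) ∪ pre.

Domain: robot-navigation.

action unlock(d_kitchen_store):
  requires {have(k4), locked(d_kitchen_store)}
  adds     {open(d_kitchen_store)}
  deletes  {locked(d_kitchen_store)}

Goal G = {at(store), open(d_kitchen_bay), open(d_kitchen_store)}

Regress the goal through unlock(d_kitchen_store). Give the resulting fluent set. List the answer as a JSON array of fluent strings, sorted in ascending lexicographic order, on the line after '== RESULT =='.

Compute (G \ add) ∪ pre:
  G ∩ del = {}  (empty — regression defined)
  G \ add = {at(store), open(d_kitchen_bay), open(d_kitchen_store)} \ {open(d_kitchen_store)} = {at(store), open(d_kitchen_bay)}
  ∪ pre   = {at(store), open(d_kitchen_bay)} ∪ {have(k4), locked(d_kitchen_store)}
          = {at(store), have(k4), locked(d_kitchen_store), open(d_kitchen_bay)}

== RESULT ==
["at(store)", "have(k4)", "locked(d_kitchen_store)", "open(d_kitchen_bay)"]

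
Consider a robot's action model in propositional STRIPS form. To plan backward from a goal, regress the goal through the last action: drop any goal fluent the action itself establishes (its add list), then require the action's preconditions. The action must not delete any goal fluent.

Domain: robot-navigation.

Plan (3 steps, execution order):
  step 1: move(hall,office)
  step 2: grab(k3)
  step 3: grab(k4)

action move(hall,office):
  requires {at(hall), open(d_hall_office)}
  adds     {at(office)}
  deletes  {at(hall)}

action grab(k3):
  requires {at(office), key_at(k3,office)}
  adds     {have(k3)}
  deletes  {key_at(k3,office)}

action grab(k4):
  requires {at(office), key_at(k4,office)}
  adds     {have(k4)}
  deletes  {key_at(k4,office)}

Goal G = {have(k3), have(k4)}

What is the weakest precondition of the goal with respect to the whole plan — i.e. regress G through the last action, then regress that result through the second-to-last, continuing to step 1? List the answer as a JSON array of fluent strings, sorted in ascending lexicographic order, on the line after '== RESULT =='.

Regress step by step:
  through step 3 (grab(k4)): drop {have(k4)}, keep {have(k3)}, require {at(office), key_at(k4,office)}
    → {at(office), have(k3), key_at(k4,office)}
  through step 2 (grab(k3)): drop {have(k3)}, keep {at(office), key_at(k4,office)}, require {at(office), key_at(k3,office)}
    → {at(office), key_at(k3,office), key_at(k4,office)}
  through step 1 (move(hall,office)): drop {at(office)}, keep {key_at(k3,office), key_at(k4,office)}, require {at(hall), open(d_hall_office)}
    → {at(hall), key_at(k3,office), key_at(k4,office), open(d_hall_office)}

== RESULT ==
["at(hall)", "key_at(k3,office)", "key_at(k4,office)", "open(d_hall_office)"]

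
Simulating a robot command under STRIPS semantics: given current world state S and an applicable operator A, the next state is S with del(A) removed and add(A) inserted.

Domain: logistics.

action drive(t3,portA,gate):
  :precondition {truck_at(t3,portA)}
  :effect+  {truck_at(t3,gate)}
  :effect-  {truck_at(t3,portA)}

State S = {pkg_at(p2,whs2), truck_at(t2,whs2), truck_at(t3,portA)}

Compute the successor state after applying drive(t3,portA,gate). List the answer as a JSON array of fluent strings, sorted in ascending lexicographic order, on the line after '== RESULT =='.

Progress:
  pre ⊆ S: {truck_at(t3,portA)} ⊆ S  — applicable
  S \ del = {pkg_at(p2,whs2), truck_at(t2,whs2)}
  ∪ add   = {pkg_at(p2,whs2), truck_at(t2,whs2), truck_at(t3,gate)}

== RESULT ==
["pkg_at(p2,whs2)", "truck_at(t2,whs2)", "truck_at(t3,gate)"]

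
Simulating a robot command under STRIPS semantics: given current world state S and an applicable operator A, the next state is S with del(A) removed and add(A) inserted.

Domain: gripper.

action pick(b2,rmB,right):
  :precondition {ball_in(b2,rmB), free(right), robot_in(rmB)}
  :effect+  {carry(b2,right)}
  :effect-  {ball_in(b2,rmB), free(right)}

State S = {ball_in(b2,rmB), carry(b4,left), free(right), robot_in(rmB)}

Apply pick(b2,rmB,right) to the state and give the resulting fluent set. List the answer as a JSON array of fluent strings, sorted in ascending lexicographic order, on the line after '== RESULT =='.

Compute (S \ del) ∪ add:
  pre ⊆ S: {ball_in(b2,rmB), free(right), robot_in(rmB)} ⊆ S  — applicable
  S \ del = {carry(b4,left), robot_in(rmB)}
  ∪ add   = {carry(b2,right), carry(b4,left), robot_in(rmB)}

== RESULT ==
["carry(b2,right)", "carry(b4,left)", "robot_in(rmB)"]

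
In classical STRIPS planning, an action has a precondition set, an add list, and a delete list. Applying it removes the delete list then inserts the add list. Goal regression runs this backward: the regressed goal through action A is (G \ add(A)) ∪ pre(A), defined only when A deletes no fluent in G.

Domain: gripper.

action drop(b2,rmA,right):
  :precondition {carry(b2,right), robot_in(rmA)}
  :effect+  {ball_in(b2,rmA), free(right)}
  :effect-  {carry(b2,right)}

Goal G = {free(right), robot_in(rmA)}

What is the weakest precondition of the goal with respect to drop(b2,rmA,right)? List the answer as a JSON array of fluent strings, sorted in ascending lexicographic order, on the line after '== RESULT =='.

Compute (G \ add) ∪ pre:
  G ∩ del = {}  (empty — regression defined)
  G \ add = {free(right), robot_in(rmA)} \ {ball_in(b2,rmA), free(right)} = {robot_in(rmA)}
  ∪ pre   = {robot_in(rmA)} ∪ {carry(b2,right), robot_in(rmA)}
          = {carry(b2,right), robot_in(rmA)}

== RESULT ==
["carry(b2,right)", "robot_in(rmA)"]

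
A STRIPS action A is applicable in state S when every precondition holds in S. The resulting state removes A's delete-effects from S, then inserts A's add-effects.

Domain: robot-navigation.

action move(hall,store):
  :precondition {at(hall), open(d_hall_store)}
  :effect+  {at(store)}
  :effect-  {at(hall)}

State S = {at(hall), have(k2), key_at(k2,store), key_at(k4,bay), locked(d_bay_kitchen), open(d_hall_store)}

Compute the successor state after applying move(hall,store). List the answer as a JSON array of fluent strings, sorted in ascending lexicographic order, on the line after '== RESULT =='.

Progress:
  pre ⊆ S: {at(hall), open(d_hall_store)} ⊆ S  — applicable
  S \ del = {have(k2), key_at(k2,store), key_at(k4,bay), locked(d_bay_kitchen), open(d_hall_store)}
  ∪ add   = {at(store), have(k2), key_at(k2,store), key_at(k4,bay), locked(d_bay_kitchen), open(d_hall_store)}

== RESULT ==
["at(store)", "have(k2)", "key_at(k2,store)", "key_at(k4,bay)", "locked(d_bay_kitchen)", "open(d_hall_store)"]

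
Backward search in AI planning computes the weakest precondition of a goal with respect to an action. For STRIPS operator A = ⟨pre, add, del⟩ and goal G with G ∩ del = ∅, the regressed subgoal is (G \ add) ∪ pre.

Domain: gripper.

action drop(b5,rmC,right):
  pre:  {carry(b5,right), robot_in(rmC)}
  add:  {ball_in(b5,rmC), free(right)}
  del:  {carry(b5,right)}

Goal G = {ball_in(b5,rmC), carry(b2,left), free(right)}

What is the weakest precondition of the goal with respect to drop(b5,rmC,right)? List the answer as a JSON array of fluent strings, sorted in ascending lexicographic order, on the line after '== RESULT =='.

Compute (G \ add) ∪ pre:
  G ∩ del = {}  (empty — regression defined)
  G \ add = {ball_in(b5,rmC), carry(b2,left), free(right)} \ {ball_in(b5,rmC), free(right)} = {carry(b2,left)}
  ∪ pre   = {carry(b2,left)} ∪ {carry(b5,right), robot_in(rmC)}
          = {carry(b2,left), carry(b5,right), robot_in(rmC)}

== RESULT ==
["carry(b2,left)", "carry(b5,right)", "robot_in(rmC)"]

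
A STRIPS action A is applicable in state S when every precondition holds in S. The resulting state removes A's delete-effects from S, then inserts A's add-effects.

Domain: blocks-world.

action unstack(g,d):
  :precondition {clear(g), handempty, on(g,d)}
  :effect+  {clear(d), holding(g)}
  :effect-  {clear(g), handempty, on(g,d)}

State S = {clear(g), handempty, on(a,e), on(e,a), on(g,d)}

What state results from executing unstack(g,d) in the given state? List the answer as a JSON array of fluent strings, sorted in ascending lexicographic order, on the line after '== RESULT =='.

Progress:
  pre ⊆ S: {clear(g), handempty, on(g,d)} ⊆ S  — applicable
  S \ del = {on(a,e), on(e,a)}
  ∪ add   = {clear(d), holding(g), on(a,e), on(e,a)}

== RESULT ==
["clear(d)", "holding(g)", "on(a,e)", "on(e,a)"]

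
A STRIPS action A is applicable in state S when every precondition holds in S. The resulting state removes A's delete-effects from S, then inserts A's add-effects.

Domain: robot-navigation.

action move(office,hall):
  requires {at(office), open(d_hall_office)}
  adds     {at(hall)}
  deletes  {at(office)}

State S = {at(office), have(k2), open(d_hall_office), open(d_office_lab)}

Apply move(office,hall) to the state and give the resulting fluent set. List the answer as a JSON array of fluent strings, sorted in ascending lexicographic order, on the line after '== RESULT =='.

Compute (S \ del) ∪ add:
  pre ⊆ S: {at(office), open(d_hall_office)} ⊆ S  — applicable
  S \ del = {have(k2), open(d_hall_office), open(d_office_lab)}
  ∪ add   = {at(hall), have(k2), open(d_hall_office), open(d_office_lab)}

== RESULT ==
["at(hall)", "have(k2)", "open(d_hall_office)", "open(d_office_lab)"]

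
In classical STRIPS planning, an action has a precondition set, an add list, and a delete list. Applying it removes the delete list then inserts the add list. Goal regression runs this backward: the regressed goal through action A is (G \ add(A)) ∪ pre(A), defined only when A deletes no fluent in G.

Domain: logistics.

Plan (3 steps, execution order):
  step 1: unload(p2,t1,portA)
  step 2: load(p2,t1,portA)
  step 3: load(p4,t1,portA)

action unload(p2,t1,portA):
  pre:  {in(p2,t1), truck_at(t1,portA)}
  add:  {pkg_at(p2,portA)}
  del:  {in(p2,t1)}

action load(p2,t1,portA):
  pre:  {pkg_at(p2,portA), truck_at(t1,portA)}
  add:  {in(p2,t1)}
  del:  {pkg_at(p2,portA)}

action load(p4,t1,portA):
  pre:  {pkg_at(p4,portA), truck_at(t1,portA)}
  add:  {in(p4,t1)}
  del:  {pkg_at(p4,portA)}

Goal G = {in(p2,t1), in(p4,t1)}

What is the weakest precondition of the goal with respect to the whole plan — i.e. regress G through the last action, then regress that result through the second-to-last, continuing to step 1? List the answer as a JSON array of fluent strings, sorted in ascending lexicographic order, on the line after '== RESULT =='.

Work backward from the goal:
  through step 3 (load(p4,t1,portA)): drop {in(p4,t1)}, keep {in(p2,t1)}, require {pkg_at(p4,portA), truck_at(t1,portA)}
    → {in(p2,t1), pkg_at(p4,portA), truck_at(t1,portA)}
  through step 2 (load(p2,t1,portA)): drop {in(p2,t1)}, keep {pkg_at(p4,portA), truck_at(t1,portA)}, require {pkg_at(p2,portA), truck_at(t1,portA)}
    → {pkg_at(p2,portA), pkg_at(p4,portA), truck_at(t1,portA)}
  through step 1 (unload(p2,t1,portA)): drop {pkg_at(p2,portA)}, keep {pkg_at(p4,portA), truck_at(t1,portA)}, require {in(p2,t1), truck_at(t1,portA)}
    → {in(p2,t1), pkg_at(p4,portA), truck_at(t1,portA)}

== RESULT ==
["in(p2,t1)", "pkg_at(p4,portA)", "truck_at(t1,portA)"]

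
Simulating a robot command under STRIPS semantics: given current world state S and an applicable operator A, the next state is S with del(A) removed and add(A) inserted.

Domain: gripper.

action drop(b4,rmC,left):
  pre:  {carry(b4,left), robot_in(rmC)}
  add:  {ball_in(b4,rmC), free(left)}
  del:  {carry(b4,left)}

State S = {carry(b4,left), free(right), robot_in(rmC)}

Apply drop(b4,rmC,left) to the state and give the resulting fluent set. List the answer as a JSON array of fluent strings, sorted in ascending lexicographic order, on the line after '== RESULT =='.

Progress:
  pre ⊆ S: {carry(b4,left), robot_in(rmC)} ⊆ S  — applicable
  S \ del = {free(right), robot_in(rmC)}
  ∪ add   = {ball_in(b4,rmC), free(left), free(right), robot_in(rmC)}

== RESULT ==
["ball_in(b4,rmC)", "free(left)", "free(right)", "robot_in(rmC)"]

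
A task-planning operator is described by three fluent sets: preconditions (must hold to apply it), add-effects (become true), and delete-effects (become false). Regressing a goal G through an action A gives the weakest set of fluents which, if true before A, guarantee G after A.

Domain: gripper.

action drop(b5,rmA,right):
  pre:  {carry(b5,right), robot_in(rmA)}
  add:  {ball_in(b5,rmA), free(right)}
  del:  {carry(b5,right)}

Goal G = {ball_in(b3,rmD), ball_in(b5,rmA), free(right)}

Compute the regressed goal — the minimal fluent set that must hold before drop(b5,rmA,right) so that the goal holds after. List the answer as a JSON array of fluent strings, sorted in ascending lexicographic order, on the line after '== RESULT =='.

Compute (G \ add) ∪ pre:
  G ∩ del = {}  (empty — regression defined)
  G \ add = {ball_in(b3,rmD), ball_in(b5,rmA), free(right)} \ {ball_in(b5,rmA), free(right)} = {ball_in(b3,rmD)}
  ∪ pre   = {ball_in(b3,rmD)} ∪ {carry(b5,right), robot_in(rmA)}
          = {ball_in(b3,rmD), carry(b5,right), robot_in(rmA)}

== RESULT ==
["ball_in(b3,rmD)", "carry(b5,right)", "robot_in(rmA)"]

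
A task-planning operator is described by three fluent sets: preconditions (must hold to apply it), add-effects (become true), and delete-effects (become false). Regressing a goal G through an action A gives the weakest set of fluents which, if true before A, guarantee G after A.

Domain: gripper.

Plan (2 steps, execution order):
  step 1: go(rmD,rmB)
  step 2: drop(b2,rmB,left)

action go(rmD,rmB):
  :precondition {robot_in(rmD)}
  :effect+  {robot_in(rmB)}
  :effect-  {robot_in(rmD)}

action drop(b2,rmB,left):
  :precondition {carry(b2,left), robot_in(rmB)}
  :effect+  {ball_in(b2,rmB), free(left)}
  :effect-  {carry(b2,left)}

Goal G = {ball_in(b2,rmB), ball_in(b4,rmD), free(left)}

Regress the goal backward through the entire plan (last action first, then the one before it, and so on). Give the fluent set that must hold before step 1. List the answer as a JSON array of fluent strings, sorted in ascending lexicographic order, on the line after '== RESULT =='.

Work backward from the goal:
  through step 2 (drop(b2,rmB,left)): drop {ball_in(b2,rmB), free(left)}, keep {ball_in(b4,rmD)}, require {carry(b2,left), robot_in(rmB)}
    → {ball_in(b4,rmD), carry(b2,left), robot_in(rmB)}
  through step 1 (go(rmD,rmB)): drop {robot_in(rmB)}, keep {ball_in(b4,rmD), carry(b2,left)}, require {robot_in(rmD)}
    → {ball_in(b4,rmD), carry(b2,left), robot_in(rmD)}

== RESULT ==
["ball_in(b4,rmD)", "carry(b2,left)", "robot_in(rmD)"]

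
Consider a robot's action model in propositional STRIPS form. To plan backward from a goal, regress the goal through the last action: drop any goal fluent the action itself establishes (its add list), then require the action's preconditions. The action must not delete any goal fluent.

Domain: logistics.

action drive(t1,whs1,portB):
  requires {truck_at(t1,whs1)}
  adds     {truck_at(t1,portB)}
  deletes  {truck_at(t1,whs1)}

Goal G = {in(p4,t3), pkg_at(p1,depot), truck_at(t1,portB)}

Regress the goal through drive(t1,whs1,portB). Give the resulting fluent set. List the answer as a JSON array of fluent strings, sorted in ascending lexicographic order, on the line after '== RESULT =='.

Compute (G \ add) ∪ pre:
  G ∩ del = {}  (empty — regression defined)
  G \ add = {in(p4,t3), pkg_at(p1,depot), truck_at(t1,portB)} \ {truck_at(t1,portB)} = {in(p4,t3), pkg_at(p1,depot)}
  ∪ pre   = {in(p4,t3), pkg_at(p1,depot)} ∪ {truck_at(t1,whs1)}
          = {in(p4,t3), pkg_at(p1,depot), truck_at(t1,whs1)}

== RESULT ==
["in(p4,t3)", "pkg_at(p1,depot)", "truck_at(t1,whs1)"]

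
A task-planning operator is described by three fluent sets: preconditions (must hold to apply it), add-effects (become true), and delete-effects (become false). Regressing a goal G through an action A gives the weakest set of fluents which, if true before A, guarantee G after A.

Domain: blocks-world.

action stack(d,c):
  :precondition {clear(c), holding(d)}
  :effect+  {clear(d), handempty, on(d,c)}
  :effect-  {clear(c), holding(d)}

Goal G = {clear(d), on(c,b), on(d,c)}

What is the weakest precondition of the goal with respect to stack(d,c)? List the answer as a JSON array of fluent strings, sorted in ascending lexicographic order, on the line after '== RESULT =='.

Compute (G \ add) ∪ pre:
  G ∩ del = {}  (empty — regression defined)
  G \ add = {clear(d), on(c,b), on(d,c)} \ {clear(d), handempty, on(d,c)} = {on(c,b)}
  ∪ pre   = {on(c,b)} ∪ {clear(c), holding(d)}
          = {clear(c), holding(d), on(c,b)}

== RESULT ==
["clear(c)", "holding(d)", "on(c,b)"]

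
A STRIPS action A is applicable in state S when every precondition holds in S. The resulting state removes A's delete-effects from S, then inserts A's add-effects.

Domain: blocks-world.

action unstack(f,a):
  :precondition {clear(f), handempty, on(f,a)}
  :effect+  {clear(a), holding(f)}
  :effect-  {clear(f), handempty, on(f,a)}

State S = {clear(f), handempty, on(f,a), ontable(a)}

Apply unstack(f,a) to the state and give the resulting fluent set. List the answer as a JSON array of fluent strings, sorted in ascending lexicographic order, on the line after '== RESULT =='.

Compute (S \ del) ∪ add:
  pre ⊆ S: {clear(f), handempty, on(f,a)} ⊆ S  — applicable
  S \ del = {ontable(a)}
  ∪ add   = {clear(a), holding(f), ontable(a)}

== RESULT ==
["clear(a)", "holding(f)", "ontable(a)"]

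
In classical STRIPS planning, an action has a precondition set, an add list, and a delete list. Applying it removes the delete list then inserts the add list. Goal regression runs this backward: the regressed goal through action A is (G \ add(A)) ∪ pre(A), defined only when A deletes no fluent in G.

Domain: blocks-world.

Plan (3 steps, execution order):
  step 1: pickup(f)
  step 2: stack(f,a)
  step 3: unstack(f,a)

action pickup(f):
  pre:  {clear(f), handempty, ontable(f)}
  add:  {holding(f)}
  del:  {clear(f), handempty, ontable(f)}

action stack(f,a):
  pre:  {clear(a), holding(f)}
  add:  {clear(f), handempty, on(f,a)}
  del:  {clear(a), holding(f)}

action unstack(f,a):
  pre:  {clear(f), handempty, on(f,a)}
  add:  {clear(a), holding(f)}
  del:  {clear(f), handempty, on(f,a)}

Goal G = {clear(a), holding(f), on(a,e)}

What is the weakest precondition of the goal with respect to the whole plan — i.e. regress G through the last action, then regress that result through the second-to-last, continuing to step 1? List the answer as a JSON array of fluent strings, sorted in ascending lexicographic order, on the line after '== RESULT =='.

Work backward from the goal:
  through step 3 (unstack(f,a)): drop {clear(a), holding(f)}, keep {on(a,e)}, require {clear(f), handempty, on(f,a)}
    → {clear(f), handempty, on(a,e), on(f,a)}
  through step 2 (stack(f,a)): drop {clear(f), handempty, on(f,a)}, keep {on(a,e)}, require {clear(a), holding(f)}
    → {clear(a), holding(f), on(a,e)}
  through step 1 (pickup(f)): drop {holding(f)}, keep {clear(a), on(a,e)}, require {clear(f), handempty, ontable(f)}
    → {clear(a), clear(f), handempty, on(a,e), ontable(f)}

== RESULT ==
["clear(a)", "clear(f)", "handempty", "on(a,e)", "ontable(f)"]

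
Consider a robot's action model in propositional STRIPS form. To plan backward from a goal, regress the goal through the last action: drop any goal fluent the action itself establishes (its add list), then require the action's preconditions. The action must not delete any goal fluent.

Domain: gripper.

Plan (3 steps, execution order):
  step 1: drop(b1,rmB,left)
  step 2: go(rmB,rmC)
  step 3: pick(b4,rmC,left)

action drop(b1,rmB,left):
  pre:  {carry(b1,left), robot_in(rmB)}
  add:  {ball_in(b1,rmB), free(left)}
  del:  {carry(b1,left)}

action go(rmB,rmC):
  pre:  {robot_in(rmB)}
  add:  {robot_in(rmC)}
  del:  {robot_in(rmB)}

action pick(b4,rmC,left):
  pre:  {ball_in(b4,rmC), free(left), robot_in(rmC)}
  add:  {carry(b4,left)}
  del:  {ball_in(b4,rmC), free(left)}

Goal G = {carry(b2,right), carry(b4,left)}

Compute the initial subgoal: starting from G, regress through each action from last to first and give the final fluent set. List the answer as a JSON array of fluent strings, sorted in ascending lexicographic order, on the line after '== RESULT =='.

Regress step by step:
  through step 3 (pick(b4,rmC,left)): drop {carry(b4,left)}, keep {carry(b2,right)}, require {ball_in(b4,rmC), free(left), robot_in(rmC)}
    → {ball_in(b4,rmC), carry(b2,right), free(left), robot_in(rmC)}
  through step 2 (go(rmB,rmC)): drop {robot_in(rmC)}, keep {ball_in(b4,rmC), carry(b2,right), free(left)}, require {robot_in(rmB)}
    → {ball_in(b4,rmC), carry(b2,right), free(left), robot_in(rmB)}
  through step 1 (drop(b1,rmB,left)): drop {free(left)}, keep {ball_in(b4,rmC), carry(b2,right), robot_in(rmB)}, require {carry(b1,left), robot_in(rmB)}
    → {ball_in(b4,rmC), carry(b1,left), carry(b2,right), robot_in(rmB)}

== RESULT ==
["ball_in(b4,rmC)", "carry(b1,left)", "carry(b2,right)", "robot_in(rmB)"]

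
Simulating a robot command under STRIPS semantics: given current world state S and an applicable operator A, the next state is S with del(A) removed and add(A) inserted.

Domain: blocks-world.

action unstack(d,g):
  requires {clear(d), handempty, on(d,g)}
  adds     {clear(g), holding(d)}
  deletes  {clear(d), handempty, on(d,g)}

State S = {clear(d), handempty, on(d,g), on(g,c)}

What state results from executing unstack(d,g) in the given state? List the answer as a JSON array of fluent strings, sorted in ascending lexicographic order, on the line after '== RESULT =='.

Compute (S \ del) ∪ add:
  pre ⊆ S: {clear(d), handempty, on(d,g)} ⊆ S  — applicable
  S \ del = {on(g,c)}
  ∪ add   = {clear(g), holding(d), on(g,c)}

== RESULT ==
["clear(g)", "holding(d)", "on(g,c)"]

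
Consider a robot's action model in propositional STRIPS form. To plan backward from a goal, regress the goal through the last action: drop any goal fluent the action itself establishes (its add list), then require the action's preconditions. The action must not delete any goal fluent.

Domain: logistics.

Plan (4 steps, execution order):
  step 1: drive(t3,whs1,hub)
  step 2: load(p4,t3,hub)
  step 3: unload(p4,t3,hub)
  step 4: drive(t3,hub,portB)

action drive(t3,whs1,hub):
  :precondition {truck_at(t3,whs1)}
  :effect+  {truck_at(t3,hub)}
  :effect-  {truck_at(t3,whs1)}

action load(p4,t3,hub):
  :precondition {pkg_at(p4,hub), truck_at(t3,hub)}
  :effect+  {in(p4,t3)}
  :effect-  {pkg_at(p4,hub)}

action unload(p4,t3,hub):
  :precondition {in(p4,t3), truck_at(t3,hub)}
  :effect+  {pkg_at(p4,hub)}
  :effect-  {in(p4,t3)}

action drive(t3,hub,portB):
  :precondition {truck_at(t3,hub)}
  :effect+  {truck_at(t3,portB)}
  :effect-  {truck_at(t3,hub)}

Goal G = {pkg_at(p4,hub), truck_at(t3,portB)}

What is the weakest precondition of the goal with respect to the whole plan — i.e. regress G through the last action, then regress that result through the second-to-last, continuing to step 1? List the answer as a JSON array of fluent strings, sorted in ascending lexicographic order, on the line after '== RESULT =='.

Regress step by step:
  through step 4 (drive(t3,hub,portB)): drop {truck_at(t3,portB)}, keep {pkg_at(p4,hub)}, require {truck_at(t3,hub)}
    → {pkg_at(p4,hub), truck_at(t3,hub)}
  through step 3 (unload(p4,t3,hub)): drop {pkg_at(p4,hub)}, keep {truck_at(t3,hub)}, require {in(p4,t3), truck_at(t3,hub)}
    → {in(p4,t3), truck_at(t3,hub)}
  through step 2 (load(p4,t3,hub)): drop {in(p4,t3)}, keep {truck_at(t3,hub)}, require {pkg_at(p4,hub), truck_at(t3,hub)}
    → {pkg_at(p4,hub), truck_at(t3,hub)}
  through step 1 (drive(t3,whs1,hub)): drop {truck_at(t3,hub)}, keep {pkg_at(p4,hub)}, require {truck_at(t3,whs1)}
    → {pkg_at(p4,hub), truck_at(t3,whs1)}

== RESULT ==
["pkg_at(p4,hub)", "truck_at(t3,whs1)"]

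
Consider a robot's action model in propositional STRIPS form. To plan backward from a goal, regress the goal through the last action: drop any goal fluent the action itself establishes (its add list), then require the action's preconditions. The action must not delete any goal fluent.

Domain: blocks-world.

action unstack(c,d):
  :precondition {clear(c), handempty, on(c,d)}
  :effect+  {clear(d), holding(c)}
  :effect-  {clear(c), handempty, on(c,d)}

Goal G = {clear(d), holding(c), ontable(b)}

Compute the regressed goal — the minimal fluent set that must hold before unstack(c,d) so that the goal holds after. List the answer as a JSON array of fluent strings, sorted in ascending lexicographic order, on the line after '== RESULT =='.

Regress:
  G ∩ del = {}  (empty — regression defined)
  G \ add = {clear(d), holding(c), ontable(b)} \ {clear(d), holding(c)} = {ontable(b)}
  ∪ pre   = {ontable(b)} ∪ {clear(c), handempty, on(c,d)}
          = {clear(c), handempty, on(c,d), ontable(b)}

== RESULT ==
["clear(c)", "handempty", "on(c,d)", "ontable(b)"]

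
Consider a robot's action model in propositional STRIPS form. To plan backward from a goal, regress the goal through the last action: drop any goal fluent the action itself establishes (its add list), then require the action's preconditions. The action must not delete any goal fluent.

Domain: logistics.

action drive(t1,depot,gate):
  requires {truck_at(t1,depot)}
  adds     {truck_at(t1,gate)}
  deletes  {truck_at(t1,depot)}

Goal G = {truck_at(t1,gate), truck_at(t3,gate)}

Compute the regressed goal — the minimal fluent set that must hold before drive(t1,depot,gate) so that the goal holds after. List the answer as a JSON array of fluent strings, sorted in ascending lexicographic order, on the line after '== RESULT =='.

Compute (G \ add) ∪ pre:
  G ∩ del = {}  (empty — regression defined)
  G \ add = {truck_at(t1,gate), truck_at(t3,gate)} \ {truck_at(t1,gate)} = {truck_at(t3,gate)}
  ∪ pre   = {truck_at(t3,gate)} ∪ {truck_at(t1,depot)}
          = {truck_at(t1,depot), truck_at(t3,gate)}

== RESULT ==
["truck_at(t1,depot)", "truck_at(t3,gate)"]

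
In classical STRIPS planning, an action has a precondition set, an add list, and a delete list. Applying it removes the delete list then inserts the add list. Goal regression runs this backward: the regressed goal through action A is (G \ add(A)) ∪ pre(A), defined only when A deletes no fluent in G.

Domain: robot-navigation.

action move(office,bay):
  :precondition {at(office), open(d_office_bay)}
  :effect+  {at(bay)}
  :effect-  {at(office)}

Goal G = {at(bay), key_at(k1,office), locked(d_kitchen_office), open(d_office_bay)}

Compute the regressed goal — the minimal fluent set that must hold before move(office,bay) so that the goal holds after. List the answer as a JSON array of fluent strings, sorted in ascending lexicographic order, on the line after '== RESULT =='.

Compute (G \ add) ∪ pre:
  G ∩ del = {}  (empty — regression defined)
  G \ add = {at(bay), key_at(k1,office), locked(d_kitchen_office), open(d_office_bay)} \ {at(bay)} = {key_at(k1,office), locked(d_kitchen_office), open(d_office_bay)}
  ∪ pre   = {key_at(k1,office), locked(d_kitchen_office), open(d_office_bay)} ∪ {at(office), open(d_office_bay)}
          = {at(office), key_at(k1,office), locked(d_kitchen_office), open(d_office_bay)}

== RESULT ==
["at(office)", "key_at(k1,office)", "locked(d_kitchen_office)", "open(d_office_bay)"]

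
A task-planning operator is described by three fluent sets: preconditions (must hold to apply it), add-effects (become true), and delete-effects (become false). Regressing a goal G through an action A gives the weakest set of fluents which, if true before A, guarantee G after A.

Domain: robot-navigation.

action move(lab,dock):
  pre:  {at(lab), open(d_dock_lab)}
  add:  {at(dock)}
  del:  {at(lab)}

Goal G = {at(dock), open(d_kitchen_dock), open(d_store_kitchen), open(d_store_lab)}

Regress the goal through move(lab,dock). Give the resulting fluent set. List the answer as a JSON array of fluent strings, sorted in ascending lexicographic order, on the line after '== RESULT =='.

Compute (G \ add) ∪ pre:
  G ∩ del = {}  (empty — regression defined)
  G \ add = {at(dock), open(d_kitchen_dock), open(d_store_kitchen), open(d_store_lab)} \ {at(dock)} = {open(d_kitchen_dock), open(d_store_kitchen), open(d_store_lab)}
  ∪ pre   = {open(d_kitchen_dock), open(d_store_kitchen), open(d_store_lab)} ∪ {at(lab), open(d_dock_lab)}
          = {at(lab), open(d_dock_lab), open(d_kitchen_dock), open(d_store_kitchen), open(d_store_lab)}

== RESULT ==
["at(lab)", "open(d_dock_lab)", "open(d_kitchen_dock)", "open(d_store_kitchen)", "open(d_store_lab)"]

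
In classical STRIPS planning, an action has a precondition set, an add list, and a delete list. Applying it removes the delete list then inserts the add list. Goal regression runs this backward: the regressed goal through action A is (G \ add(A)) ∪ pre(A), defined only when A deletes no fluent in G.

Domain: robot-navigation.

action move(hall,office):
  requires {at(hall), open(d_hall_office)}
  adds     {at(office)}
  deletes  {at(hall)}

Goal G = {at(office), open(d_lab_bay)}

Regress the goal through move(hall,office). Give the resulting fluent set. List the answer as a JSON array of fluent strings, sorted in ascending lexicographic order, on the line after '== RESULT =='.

Regress:
  G ∩ del = {}  (empty — regression defined)
  G \ add = {at(office), open(d_lab_bay)} \ {at(office)} = {open(d_lab_bay)}
  ∪ pre   = {open(d_lab_bay)} ∪ {at(hall), open(d_hall_office)}
          = {at(hall), open(d_hall_office), open(d_lab_bay)}

== RESULT ==
["at(hall)", "open(d_hall_office)", "open(d_lab_bay)"]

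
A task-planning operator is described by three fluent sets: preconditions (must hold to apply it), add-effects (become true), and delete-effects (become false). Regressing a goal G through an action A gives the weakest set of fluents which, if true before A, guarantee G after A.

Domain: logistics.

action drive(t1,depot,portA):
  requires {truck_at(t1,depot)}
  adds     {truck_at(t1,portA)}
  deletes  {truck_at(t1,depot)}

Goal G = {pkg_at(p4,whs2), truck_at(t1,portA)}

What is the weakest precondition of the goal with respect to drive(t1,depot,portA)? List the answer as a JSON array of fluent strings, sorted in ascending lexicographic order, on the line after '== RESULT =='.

Compute (G \ add) ∪ pre:
  G ∩ del = {}  (empty — regression defined)
  G \ add = {pkg_at(p4,whs2), truck_at(t1,portA)} \ {truck_at(t1,portA)} = {pkg_at(p4,whs2)}
  ∪ pre   = {pkg_at(p4,whs2)} ∪ {truck_at(t1,depot)}
          = {pkg_at(p4,whs2), truck_at(t1,depot)}

== RESULT ==
["pkg_at(p4,whs2)", "truck_at(t1,depot)"]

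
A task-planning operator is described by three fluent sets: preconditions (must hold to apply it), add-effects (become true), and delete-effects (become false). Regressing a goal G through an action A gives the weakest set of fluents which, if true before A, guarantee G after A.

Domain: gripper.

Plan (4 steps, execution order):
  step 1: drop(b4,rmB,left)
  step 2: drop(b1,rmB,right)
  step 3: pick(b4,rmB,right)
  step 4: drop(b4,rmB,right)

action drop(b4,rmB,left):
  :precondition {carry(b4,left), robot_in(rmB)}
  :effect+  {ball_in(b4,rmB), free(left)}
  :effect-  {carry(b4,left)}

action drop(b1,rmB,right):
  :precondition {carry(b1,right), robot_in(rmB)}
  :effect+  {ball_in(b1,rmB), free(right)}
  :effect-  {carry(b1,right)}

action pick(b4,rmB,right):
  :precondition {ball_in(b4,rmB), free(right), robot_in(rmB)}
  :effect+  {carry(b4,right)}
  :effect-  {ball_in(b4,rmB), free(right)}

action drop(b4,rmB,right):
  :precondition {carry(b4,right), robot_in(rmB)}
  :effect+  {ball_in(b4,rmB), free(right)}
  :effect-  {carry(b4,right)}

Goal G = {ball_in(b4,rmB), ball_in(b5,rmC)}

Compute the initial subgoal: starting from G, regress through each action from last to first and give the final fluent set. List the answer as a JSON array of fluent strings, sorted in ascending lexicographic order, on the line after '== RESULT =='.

Work backward from the goal:
  through step 4 (drop(b4,rmB,right)): drop {ball_in(b4,rmB)}, keep {ball_in(b5,rmC)}, require {carry(b4,right), robot_in(rmB)}
    → {ball_in(b5,rmC), carry(b4,right), robot_in(rmB)}
  through step 3 (pick(b4,rmB,right)): drop {carry(b4,right)}, keep {ball_in(b5,rmC), robot_in(rmB)}, require {ball_in(b4,rmB), free(right), robot_in(rmB)}
    → {ball_in(b4,rmB), ball_in(b5,rmC), free(right), robot_in(rmB)}
  through step 2 (drop(b1,rmB,right)): drop {free(right)}, keep {ball_in(b4,rmB), ball_in(b5,rmC), robot_in(rmB)}, require {carry(b1,right), robot_in(rmB)}
    → {ball_in(b4,rmB), ball_in(b5,rmC), carry(b1,right), robot_in(rmB)}
  through step 1 (drop(b4,rmB,left)): drop {ball_in(b4,rmB)}, keep {ball_in(b5,rmC), carry(b1,right), robot_in(rmB)}, require {carry(b4,left), robot_in(rmB)}
    → {ball_in(b5,rmC), carry(b1,right), carry(b4,left), robot_in(rmB)}

== RESULT ==
["ball_in(b5,rmC)", "carry(b1,right)", "carry(b4,left)", "robot_in(rmB)"]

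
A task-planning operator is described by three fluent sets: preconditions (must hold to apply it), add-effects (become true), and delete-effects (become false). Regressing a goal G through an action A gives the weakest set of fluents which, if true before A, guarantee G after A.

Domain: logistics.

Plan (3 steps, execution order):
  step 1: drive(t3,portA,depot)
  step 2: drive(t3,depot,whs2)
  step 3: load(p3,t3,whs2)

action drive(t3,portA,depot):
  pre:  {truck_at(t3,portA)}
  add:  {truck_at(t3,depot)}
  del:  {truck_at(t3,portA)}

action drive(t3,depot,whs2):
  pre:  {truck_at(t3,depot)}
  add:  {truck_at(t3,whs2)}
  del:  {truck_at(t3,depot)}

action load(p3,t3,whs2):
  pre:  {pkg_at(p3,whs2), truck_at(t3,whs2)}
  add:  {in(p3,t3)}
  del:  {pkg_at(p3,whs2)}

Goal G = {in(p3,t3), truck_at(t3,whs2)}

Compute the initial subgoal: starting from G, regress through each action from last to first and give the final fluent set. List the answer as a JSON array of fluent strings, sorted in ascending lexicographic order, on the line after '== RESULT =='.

Work backward from the goal:
  through step 3 (load(p3,t3,whs2)): drop {in(p3,t3)}, keep {truck_at(t3,whs2)}, require {pkg_at(p3,whs2), truck_at(t3,whs2)}
    → {pkg_at(p3,whs2), truck_at(t3,whs2)}
  through step 2 (drive(t3,depot,whs2)): drop {truck_at(t3,whs2)}, keep {pkg_at(p3,whs2)}, require {truck_at(t3,depot)}
    → {pkg_at(p3,whs2), truck_at(t3,depot)}
  through step 1 (drive(t3,portA,depot)): drop {truck_at(t3,depot)}, keep {pkg_at(p3,whs2)}, require {truck_at(t3,portA)}
    → {pkg_at(p3,whs2), truck_at(t3,portA)}

== RESULT ==
["pkg_at(p3,whs2)", "truck_at(t3,portA)"]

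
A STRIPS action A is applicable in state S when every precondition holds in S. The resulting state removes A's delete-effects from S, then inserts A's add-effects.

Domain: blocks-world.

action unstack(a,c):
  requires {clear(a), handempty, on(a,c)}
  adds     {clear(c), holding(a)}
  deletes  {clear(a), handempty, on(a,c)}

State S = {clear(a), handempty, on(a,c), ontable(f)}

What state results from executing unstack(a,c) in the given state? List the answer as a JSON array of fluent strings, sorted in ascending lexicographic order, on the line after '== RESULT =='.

Compute (S \ del) ∪ add:
  pre ⊆ S: {clear(a), handempty, on(a,c)} ⊆ S  — applicable
  S \ del = {ontable(f)}
  ∪ add   = {clear(c), holding(a), ontable(f)}

== RESULT ==
["clear(c)", "holding(a)", "ontable(f)"]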